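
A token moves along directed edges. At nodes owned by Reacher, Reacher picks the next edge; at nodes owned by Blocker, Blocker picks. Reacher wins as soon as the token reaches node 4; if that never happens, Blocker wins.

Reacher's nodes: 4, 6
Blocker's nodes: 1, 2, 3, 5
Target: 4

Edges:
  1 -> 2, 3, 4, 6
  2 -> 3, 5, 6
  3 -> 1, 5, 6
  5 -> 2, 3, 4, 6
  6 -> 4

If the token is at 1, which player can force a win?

A0 = {4}
A1: add {6} — 6 (Reacher) has 6→4.
A2 = A1; e.g. 1 (Blocker) can still go to 2. Fixed point.
1 never enters the attractor, so Blocker can avoid the target forever.

Blocker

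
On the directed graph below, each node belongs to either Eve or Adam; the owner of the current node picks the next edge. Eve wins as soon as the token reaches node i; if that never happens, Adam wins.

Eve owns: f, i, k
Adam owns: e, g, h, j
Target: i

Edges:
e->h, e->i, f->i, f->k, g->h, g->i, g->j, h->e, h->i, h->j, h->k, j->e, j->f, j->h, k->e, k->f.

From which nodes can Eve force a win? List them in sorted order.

A0 = {i}
A1: add {f} — f (Eve) has f→i.
A2: add {k} — k (Eve) has k→f.
A3 = A2; e.g. e (Adam) can still go to h. Fixed point.
Eve's winning region = {f, i, k}.

f, i, k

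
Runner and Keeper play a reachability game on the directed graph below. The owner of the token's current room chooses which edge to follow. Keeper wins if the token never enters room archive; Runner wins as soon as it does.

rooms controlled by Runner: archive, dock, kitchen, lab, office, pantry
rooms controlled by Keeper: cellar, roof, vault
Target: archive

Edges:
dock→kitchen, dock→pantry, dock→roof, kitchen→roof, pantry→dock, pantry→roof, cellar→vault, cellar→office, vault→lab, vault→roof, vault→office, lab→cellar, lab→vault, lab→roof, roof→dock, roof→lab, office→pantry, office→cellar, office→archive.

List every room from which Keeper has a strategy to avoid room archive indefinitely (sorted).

cellar, dock, kitchen, lab, pantry, roof, vault

A0 = {archive}
A1: add {office} — office (Runner) has office→archive.
A2 = A1; e.g. dock (Runner) has no edge into A1. Fixed point.
Runner's attractor = {archive, office}; Keeper avoids the target exactly from the complement.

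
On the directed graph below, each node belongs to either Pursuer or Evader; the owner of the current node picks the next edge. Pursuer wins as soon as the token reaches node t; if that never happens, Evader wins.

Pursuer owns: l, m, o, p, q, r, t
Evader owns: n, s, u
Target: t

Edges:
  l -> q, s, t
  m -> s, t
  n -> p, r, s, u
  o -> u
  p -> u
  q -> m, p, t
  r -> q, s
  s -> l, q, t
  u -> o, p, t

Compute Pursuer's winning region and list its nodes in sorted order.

l, m, q, r, s, t

A0 = {t}
A1: add {l, m, q} — l (Pursuer) has l→t; m (Pursuer) has m→t; q (Pursuer) has q→t.
A2: add {r, s} — r (Pursuer) has r→q; s (Evader): all of {l, q, t} already in.
A3 = A2; e.g. n (Evader) can still go to p. Fixed point.
Pursuer's winning region = {l, m, q, r, s, t}.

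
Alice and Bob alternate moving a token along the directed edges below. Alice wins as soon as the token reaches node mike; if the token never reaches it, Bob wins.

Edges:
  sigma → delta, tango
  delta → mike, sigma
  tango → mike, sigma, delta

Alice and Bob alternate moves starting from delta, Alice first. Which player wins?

Alice

Track states (vertex, player-to-move).
A0 = {(mike,Alice), (mike,Bob)}
A1: add {(delta,Alice), (tango,Alice)}.
(delta,Alice) ∈ A1 ⇒ Alice forces the target.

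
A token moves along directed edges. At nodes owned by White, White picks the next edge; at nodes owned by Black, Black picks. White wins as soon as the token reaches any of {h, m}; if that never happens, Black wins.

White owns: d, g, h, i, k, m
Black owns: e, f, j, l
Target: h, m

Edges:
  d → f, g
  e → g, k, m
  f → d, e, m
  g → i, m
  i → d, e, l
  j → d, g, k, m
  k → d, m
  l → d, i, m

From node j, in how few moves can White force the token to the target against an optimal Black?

A0 = {h, m}
A1: add {g, k} — g (White) has g→m; k (White) has k→m.
A2: add {d, e} — d (White) has d→g; e (Black): all of {g, k, m} already in.
A3: add {f, i, j} — f (Black): all of {d, e, m} already in; i (White) has i→d; j (Black): all of {d, g, k, m} already in.
j enters the attractor at level 3, so White can force the target in 3 moves from there.

3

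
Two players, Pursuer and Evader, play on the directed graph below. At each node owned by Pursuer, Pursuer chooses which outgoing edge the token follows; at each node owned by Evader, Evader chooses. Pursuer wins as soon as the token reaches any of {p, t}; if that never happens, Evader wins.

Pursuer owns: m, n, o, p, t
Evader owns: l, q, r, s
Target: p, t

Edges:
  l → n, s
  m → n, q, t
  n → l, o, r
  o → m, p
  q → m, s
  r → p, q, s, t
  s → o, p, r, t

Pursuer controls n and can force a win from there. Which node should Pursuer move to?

o

A0 = {p, t}
A1: add {m, o} — m (Pursuer) has m→t; o (Pursuer) has o→p.
A2: add {n} — n (Pursuer) has n→o.
A3 = A2; e.g. l (Evader) can still go to s. Fixed point.
From n, successor o is in the attractor (rank 1); the other successors l, r are not.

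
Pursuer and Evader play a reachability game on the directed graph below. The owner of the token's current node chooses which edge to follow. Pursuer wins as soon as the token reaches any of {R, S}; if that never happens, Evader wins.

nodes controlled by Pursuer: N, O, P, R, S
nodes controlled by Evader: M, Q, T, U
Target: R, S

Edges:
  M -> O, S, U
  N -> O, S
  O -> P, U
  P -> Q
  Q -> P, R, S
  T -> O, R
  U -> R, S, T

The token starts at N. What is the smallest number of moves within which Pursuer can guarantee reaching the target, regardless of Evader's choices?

1

A0 = {R, S}
A1: add {N} — N (Pursuer) has N→S.
A2 = A1; e.g. M (Evader) can still go to O. Fixed point.
N enters the attractor at level 1, so Pursuer can force the target in 1 move from there.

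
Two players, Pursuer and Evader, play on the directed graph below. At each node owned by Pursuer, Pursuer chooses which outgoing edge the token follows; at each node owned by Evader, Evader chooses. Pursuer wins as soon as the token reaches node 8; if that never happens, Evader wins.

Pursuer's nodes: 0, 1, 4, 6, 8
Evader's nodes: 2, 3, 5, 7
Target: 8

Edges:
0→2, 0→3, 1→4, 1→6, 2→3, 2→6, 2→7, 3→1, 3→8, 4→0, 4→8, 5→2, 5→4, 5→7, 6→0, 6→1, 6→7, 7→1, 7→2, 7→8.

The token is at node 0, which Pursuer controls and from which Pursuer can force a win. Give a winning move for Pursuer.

A0 = {8}
A1: add {4} — 4 (Pursuer) has 4→8.
A2: add {1} — 1 (Pursuer) has 1→4.
A3: add {3, 6} — 3 (Evader): all of {1, 8} already in; 6 (Pursuer) has 6→1.
A4: add {0} — 0 (Pursuer) has 0→3.
A5 = A4; e.g. 2 (Evader) can still go to 7. Fixed point.
From 0, successor 3 is in the attractor (rank 3); the other successor 2 is not.

3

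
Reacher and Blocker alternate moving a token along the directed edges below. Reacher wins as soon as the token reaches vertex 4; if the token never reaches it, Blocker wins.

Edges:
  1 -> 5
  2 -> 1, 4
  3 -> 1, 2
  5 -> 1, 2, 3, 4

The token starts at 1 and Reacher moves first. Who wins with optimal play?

Track states (vertex, player-to-move).
A0 = {(4,Reacher), (4,Blocker)}
A1: add {(2,Reacher), (5,Reacher)}.
A2: add {(1,Blocker)}.
A3: add {(3,Reacher)}.
A4 = A3; e.g. (1,Reacher) stays out. (1,Reacher) never enters ⇒ Blocker avoids the target.

Blocker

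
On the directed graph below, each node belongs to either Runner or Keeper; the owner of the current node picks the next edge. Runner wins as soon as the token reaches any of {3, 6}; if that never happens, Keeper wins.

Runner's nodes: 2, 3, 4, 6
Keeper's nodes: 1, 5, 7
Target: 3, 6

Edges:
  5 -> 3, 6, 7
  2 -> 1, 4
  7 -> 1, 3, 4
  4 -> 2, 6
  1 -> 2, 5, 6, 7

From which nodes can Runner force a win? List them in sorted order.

2, 3, 4, 6

A0 = {3, 6}
A1: add {4} — 4 (Runner) has 4→6.
A2: add {2} — 2 (Runner) has 2→4.
A3 = A2; e.g. 1 (Keeper) can still go to 5. Fixed point.
Runner's winning region = {2, 3, 4, 6}.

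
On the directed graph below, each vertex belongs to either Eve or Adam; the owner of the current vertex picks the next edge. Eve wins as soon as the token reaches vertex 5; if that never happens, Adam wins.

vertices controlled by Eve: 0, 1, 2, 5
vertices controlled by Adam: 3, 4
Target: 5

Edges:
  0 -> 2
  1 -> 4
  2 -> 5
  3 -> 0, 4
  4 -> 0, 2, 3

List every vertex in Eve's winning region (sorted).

0, 2, 5

A0 = {5}
A1: add {2} — 2 (Eve) has 2→5.
A2: add {0} — 0 (Eve) has 0→2.
A3 = A2; e.g. 1 (Eve) has no edge into A2. Fixed point.
Eve's winning region = {0, 2, 5}.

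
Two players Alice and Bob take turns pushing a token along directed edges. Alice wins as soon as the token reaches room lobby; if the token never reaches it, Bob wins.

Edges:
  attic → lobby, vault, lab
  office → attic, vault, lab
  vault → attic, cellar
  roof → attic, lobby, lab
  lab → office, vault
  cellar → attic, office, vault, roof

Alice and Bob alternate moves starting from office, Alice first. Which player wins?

Bob

Track states (vertex, player-to-move).
A0 = {(lobby,Alice), (lobby,Bob)}
A1: add {(attic,Alice), (roof,Alice)}.
A2 = A1; e.g. (attic,Bob) stays out. (office,Alice) never enters ⇒ Bob avoids the target.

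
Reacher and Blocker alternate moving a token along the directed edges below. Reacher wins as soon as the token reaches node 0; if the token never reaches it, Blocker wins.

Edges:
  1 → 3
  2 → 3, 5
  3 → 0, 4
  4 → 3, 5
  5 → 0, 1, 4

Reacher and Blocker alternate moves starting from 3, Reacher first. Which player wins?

Reacher

Track states (vertex, player-to-move).
A0 = {(0,Reacher), (0,Blocker)}
A1: add {(3,Reacher), (5,Reacher)}.
(3,Reacher) ∈ A1 ⇒ Reacher forces the target.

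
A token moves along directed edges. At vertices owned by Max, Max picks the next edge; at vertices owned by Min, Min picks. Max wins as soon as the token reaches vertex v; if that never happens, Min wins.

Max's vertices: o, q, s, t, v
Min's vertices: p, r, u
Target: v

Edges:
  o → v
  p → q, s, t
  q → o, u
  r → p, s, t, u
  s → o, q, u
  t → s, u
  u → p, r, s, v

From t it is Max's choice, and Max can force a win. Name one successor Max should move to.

A0 = {v}
A1: add {o} — o (Max) has o→v.
A2: add {q, s} — q (Max) has q→o; s (Max) has s→o.
A3: add {t} — t (Max) has t→s.
A4: add {p} — p (Min): all of {q, s, t} already in.
A5 = A4; e.g. r (Min) can still go to u. Fixed point.
From t, successor s is in the attractor (rank 2); the other successor u is not.

s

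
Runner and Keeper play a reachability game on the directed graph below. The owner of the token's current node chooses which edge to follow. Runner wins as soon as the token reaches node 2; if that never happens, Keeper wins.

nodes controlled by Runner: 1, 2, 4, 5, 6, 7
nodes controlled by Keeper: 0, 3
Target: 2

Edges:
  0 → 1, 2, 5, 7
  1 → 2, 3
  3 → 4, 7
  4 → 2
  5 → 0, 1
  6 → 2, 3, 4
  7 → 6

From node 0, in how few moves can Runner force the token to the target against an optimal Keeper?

3

A0 = {2}
A1: add {1, 4, 6} — 1 (Runner) has 1→2; 4 (Runner) has 4→2; 6 (Runner) has 6→2.
A2: add {5, 7} — 5 (Runner) has 5→1; 7 (Runner) has 7→6.
A3: add {0, 3} — 0 (Keeper): all of {1, 2, 5, 7} already in; 3 (Keeper): all of {4, 7} already in.
A3 = all vertices. Fixed point.
0 enters the attractor at level 3, so Runner can force the target in 3 moves from there.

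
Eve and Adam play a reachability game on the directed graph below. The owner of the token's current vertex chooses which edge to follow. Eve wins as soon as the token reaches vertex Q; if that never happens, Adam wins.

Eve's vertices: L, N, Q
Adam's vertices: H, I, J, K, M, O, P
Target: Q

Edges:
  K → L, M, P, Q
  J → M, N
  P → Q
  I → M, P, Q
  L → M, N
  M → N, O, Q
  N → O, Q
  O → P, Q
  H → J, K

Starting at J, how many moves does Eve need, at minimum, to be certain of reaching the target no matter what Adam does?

A0 = {Q}
A1: add {N, P} — N (Eve) has N→Q; P (Adam): all of {Q} already in.
A2: add {L, O} — L (Eve) has L→N; O (Adam): all of {P, Q} already in.
A3: add {M} — M (Adam): all of {N, O, Q} already in.
A4: add {I, J, K} — I (Adam): all of {M, P, Q} already in; J (Adam): all of {M, N} already in; K (Adam): all of {L, M, P, Q} already in.
J enters the attractor at level 4, so Eve can force the target in 4 moves from there.

4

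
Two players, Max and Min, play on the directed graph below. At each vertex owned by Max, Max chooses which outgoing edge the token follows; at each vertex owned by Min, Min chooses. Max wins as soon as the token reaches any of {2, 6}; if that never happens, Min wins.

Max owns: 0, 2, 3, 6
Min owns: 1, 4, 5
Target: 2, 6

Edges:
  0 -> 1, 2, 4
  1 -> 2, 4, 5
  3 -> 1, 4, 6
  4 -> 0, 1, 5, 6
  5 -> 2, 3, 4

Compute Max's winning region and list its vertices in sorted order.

A0 = {2, 6}
A1: add {0, 3} — 0 (Max) has 0→2; 3 (Max) has 3→6.
A2 = A1; e.g. 1 (Min) can still go to 4. Fixed point.
Max's winning region = {0, 2, 3, 6}.

0, 2, 3, 6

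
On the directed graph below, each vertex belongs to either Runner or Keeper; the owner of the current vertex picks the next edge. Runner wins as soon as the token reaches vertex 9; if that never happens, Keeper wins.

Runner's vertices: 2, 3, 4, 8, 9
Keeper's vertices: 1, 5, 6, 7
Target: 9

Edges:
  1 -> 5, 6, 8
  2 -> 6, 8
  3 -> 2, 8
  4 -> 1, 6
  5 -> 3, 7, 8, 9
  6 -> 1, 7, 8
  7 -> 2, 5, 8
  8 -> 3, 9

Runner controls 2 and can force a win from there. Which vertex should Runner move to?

A0 = {9}
A1: add {8} — 8 (Runner) has 8→9.
A2: add {2, 3} — 2 (Runner) has 2→8; 3 (Runner) has 3→8.
A3 = A2; e.g. 1 (Keeper) can still go to 5. Fixed point.
From 2, successor 8 is in the attractor (rank 1); the other successor 6 is not.

8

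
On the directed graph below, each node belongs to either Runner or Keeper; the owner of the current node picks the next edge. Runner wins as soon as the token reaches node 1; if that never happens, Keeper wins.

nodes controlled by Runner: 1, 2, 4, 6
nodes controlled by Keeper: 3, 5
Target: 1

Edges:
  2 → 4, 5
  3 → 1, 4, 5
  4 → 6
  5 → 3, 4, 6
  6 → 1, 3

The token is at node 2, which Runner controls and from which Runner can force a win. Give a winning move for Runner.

A0 = {1}
A1: add {6} — 6 (Runner) has 6→1.
A2: add {4} — 4 (Runner) has 4→6.
A3: add {2} — 2 (Runner) has 2→4.
A4 = A3; e.g. 3 (Keeper) can still go to 5. Fixed point.
From 2, successor 4 is in the attractor (rank 2); the other successor 5 is not.

4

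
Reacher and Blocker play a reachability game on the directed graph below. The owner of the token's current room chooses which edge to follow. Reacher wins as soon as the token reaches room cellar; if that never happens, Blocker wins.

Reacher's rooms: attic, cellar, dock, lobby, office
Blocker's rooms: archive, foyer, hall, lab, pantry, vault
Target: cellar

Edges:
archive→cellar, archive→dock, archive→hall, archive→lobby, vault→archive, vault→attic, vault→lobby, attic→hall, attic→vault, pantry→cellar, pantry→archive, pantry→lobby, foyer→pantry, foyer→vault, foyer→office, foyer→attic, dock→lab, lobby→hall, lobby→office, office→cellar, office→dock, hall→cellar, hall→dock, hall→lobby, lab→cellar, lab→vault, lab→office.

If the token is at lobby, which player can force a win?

A0 = {cellar}
A1: add {office} — office (Reacher) has office→cellar.
A2: add {lobby} — lobby (Reacher) has lobby→office.
A3 = A2; e.g. pantry (Blocker) can still go to archive. Fixed point.
lobby ∈ A2, so Reacher can force the target.

Reacher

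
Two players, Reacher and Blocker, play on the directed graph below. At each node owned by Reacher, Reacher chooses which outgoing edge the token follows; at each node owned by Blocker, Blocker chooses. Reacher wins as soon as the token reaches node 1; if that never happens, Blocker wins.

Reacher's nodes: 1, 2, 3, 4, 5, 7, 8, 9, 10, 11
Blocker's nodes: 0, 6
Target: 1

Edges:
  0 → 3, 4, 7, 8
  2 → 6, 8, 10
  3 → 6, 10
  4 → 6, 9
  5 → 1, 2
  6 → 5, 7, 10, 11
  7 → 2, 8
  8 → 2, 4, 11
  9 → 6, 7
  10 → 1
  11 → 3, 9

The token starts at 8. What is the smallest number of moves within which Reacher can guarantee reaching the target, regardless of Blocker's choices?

3

A0 = {1}
A1: add {5, 10} — 5 (Reacher) has 5→1; 10 (Reacher) has 10→1.
A2: add {2, 3} — 2 (Reacher) has 2→10; 3 (Reacher) has 3→10.
A3: add {7, 8, 11} — 7 (Reacher) has 7→2; 8 (Reacher) has 8→2; 11 (Reacher) has 11→3.
8 enters the attractor at level 3, so Reacher can force the target in 3 moves from there.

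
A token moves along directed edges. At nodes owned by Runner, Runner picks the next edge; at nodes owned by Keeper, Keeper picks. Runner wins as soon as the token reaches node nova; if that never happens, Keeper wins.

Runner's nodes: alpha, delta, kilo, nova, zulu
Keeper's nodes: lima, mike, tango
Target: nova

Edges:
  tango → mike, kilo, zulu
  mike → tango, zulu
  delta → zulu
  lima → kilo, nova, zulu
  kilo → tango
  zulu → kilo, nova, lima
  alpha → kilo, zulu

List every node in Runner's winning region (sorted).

alpha, delta, nova, zulu

A0 = {nova}
A1: add {zulu} — zulu (Runner) has zulu→nova.
A2: add {alpha, delta} — delta (Runner) has delta→zulu; alpha (Runner) has alpha→zulu.
A3 = A2; e.g. mike (Keeper) can still go to tango. Fixed point.
Runner's winning region = {alpha, delta, nova, zulu}.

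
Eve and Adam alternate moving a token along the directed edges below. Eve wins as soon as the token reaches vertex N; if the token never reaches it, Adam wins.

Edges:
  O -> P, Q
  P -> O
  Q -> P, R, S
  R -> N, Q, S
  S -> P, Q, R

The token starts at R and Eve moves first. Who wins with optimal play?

Eve

Track states (vertex, player-to-move).
A0 = {(N,Eve), (N,Adam)}
A1: add {(R,Eve)}.
(R,Eve) ∈ A1 ⇒ Eve forces the target.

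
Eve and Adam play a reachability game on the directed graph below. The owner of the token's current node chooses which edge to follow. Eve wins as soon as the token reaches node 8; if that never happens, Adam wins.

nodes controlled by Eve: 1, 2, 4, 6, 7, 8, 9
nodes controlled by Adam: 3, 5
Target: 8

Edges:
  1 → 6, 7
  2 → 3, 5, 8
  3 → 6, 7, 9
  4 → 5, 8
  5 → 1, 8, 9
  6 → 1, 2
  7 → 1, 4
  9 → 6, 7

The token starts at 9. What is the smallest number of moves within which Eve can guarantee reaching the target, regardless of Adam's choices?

3

A0 = {8}
A1: add {2, 4} — 2 (Eve) has 2→8; 4 (Eve) has 4→8.
A2: add {6, 7} — 6 (Eve) has 6→2; 7 (Eve) has 7→4.
A3: add {1, 9} — 1 (Eve) has 1→6; 9 (Eve) has 9→6.
9 enters the attractor at level 3, so Eve can force the target in 3 moves from there.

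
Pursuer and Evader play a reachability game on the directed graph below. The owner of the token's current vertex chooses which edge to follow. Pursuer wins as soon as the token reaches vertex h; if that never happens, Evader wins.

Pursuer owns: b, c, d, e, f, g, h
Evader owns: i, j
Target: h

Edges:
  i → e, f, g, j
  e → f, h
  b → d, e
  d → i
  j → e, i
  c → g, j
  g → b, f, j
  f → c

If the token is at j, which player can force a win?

Evader

A0 = {h}
A1: add {e} — e (Pursuer) has e→h.
A2: add {b} — b (Pursuer) has b→e.
A3: add {g} — g (Pursuer) has g→b.
A4: add {c} — c (Pursuer) has c→g.
A5: add {f} — f (Pursuer) has f→c.
A6 = A5; e.g. d (Pursuer) has no edge into A5. Fixed point.
j never enters the attractor, so Evader can avoid the target forever.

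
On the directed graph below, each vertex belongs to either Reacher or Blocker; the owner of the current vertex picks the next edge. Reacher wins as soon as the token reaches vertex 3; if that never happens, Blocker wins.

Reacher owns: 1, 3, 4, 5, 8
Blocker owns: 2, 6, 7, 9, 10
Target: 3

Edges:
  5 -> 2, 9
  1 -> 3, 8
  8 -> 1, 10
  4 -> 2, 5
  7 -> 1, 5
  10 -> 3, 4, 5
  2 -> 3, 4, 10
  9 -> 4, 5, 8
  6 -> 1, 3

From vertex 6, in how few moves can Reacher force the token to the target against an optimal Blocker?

2

A0 = {3}
A1: add {1} — 1 (Reacher) has 1→3.
A2: add {6, 8} — 6 (Blocker): all of {1, 3} already in; 8 (Reacher) has 8→1.
A3 = A2; e.g. 2 (Blocker) can still go to 4. Fixed point.
6 enters the attractor at level 2, so Reacher can force the target in 2 moves from there.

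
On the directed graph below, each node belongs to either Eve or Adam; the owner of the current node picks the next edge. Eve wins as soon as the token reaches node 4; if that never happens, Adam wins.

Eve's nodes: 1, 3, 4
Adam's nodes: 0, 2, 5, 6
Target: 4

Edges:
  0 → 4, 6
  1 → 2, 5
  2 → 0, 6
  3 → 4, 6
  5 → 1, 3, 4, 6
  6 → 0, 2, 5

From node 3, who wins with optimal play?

A0 = {4}
A1: add {3} — 3 (Eve) has 3→4.
A2 = A1; e.g. 0 (Adam) can still go to 6. Fixed point.
3 ∈ A1, so Eve can force the target.

Eve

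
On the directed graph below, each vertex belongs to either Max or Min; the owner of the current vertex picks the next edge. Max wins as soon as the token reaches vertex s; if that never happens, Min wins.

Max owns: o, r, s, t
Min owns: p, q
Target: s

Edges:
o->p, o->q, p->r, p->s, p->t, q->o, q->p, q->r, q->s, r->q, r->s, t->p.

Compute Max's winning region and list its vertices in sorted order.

A0 = {s}
A1: add {r} — r (Max) has r→s.
A2 = A1; e.g. o (Max) has no edge into A1. Fixed point.
Max's winning region = {r, s}.

r, s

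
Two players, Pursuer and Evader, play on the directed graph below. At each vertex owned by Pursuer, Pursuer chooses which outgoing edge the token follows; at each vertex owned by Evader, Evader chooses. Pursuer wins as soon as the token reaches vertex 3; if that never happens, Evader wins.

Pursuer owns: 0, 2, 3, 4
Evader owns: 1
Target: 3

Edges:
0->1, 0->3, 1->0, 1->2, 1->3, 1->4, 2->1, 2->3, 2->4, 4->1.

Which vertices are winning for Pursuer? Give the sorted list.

0, 2, 3

A0 = {3}
A1: add {0, 2} — 0 (Pursuer) has 0→3; 2 (Pursuer) has 2→3.
A2 = A1; e.g. 1 (Evader) can still go to 4. Fixed point.
Pursuer's winning region = {0, 2, 3}.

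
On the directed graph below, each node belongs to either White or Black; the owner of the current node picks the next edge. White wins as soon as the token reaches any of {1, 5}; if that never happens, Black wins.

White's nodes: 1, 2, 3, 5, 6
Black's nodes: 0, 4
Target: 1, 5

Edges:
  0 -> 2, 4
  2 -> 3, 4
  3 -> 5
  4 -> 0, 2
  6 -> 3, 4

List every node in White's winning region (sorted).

1, 2, 3, 5, 6

A0 = {1, 5}
A1: add {3} — 3 (White) has 3→5.
A2: add {2, 6} — 2 (White) has 2→3; 6 (White) has 6→3.
A3 = A2; e.g. 0 (Black) can still go to 4. Fixed point.
White's winning region = {1, 2, 3, 5, 6}.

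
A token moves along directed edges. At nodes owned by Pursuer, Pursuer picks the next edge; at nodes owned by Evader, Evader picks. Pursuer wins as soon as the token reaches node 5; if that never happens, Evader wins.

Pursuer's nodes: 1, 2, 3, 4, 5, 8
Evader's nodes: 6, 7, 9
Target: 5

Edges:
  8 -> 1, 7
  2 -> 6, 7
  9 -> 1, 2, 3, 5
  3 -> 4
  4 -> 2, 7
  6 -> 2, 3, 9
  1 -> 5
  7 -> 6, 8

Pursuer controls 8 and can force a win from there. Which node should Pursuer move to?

1

A0 = {5}
A1: add {1} — 1 (Pursuer) has 1→5.
A2: add {8} — 8 (Pursuer) has 8→1.
A3 = A2; e.g. 2 (Pursuer) has no edge into A2. Fixed point.
From 8, successor 1 is in the attractor (rank 1); the other successor 7 is not.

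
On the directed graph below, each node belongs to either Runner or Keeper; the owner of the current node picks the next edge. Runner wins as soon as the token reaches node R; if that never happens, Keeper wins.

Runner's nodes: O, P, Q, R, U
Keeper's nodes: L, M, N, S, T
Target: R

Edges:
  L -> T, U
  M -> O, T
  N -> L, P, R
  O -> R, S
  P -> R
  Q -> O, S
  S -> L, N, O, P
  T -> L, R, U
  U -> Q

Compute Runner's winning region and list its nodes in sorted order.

O, P, Q, R, U

A0 = {R}
A1: add {O, P} — O (Runner) has O→R; P (Runner) has P→R.
A2: add {Q} — Q (Runner) has Q→O.
A3: add {U} — U (Runner) has U→Q.
A4 = A3; e.g. L (Keeper) can still go to T. Fixed point.
Runner's winning region = {O, P, Q, R, U}.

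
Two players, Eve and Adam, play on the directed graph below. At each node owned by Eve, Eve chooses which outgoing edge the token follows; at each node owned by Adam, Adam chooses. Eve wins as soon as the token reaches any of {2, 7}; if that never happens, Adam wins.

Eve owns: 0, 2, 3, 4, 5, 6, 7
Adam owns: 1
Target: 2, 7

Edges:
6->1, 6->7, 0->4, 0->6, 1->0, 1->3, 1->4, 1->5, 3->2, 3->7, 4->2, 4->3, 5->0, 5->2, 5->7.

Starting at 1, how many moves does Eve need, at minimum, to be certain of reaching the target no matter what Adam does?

3

A0 = {2, 7}
A1: add {3, 4, 5, 6} — 3 (Eve) has 3→2; 4 (Eve) has 4→2; 5 (Eve) has 5→2; 6 (Eve) has 6→7.
A2: add {0} — 0 (Eve) has 0→4.
A3: add {1} — 1 (Adam): all of {0, 3, 4, 5} already in.
A3 = all vertices. Fixed point.
1 enters the attractor at level 3, so Eve can force the target in 3 moves from there.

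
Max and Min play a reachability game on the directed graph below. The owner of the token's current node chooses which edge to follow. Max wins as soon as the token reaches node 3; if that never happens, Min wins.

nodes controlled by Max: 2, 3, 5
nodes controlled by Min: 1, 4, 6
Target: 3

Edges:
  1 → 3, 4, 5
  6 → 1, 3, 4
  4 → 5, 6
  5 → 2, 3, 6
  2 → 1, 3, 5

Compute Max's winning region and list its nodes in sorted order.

A0 = {3}
A1: add {2, 5} — 2 (Max) has 2→3; 5 (Max) has 5→3.
A2 = A1; e.g. 1 (Min) can still go to 4. Fixed point.
Max's winning region = {2, 3, 5}.

2, 3, 5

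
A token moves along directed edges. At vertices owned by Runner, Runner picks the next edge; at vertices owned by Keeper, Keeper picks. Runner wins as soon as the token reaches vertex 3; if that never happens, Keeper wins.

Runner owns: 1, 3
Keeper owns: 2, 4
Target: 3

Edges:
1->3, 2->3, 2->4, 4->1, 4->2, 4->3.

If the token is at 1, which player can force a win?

Runner

A0 = {3}
A1: add {1} — 1 (Runner) has 1→3.
A2 = A1; e.g. 2 (Keeper) can still go to 4. Fixed point.
1 ∈ A1, so Runner can force the target.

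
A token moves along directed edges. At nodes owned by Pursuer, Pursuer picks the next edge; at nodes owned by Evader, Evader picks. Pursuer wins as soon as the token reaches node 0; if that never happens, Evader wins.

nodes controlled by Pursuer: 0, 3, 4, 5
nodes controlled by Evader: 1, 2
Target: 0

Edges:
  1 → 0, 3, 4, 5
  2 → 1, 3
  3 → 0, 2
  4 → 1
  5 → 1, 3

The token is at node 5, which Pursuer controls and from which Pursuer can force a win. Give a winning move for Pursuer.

3

A0 = {0}
A1: add {3} — 3 (Pursuer) has 3→0.
A2: add {5} — 5 (Pursuer) has 5→3.
A3 = A2; e.g. 1 (Evader) can still go to 4. Fixed point.
From 5, successor 3 is in the attractor (rank 1); the other successor 1 is not.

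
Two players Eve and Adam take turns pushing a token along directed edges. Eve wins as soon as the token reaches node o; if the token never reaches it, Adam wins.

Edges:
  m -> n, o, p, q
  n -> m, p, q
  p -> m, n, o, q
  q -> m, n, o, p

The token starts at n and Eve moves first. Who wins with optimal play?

Track states (vertex, player-to-move).
A0 = {(o,Eve), (o,Adam)}
A1: add {(m,Eve), (p,Eve), (q,Eve)}.
A2: add {(n,Adam)}.
A3 = A2; e.g. (m,Adam) stays out. (n,Eve) never enters ⇒ Adam avoids the target.

Adam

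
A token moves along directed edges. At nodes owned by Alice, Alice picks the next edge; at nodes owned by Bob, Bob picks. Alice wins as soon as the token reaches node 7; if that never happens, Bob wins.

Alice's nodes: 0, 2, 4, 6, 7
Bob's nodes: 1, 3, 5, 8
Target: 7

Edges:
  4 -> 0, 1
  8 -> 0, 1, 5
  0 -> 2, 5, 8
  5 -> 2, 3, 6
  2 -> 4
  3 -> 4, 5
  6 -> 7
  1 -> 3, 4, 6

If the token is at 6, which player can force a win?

A0 = {7}
A1: add {6} — 6 (Alice) has 6→7.
A2 = A1; e.g. 0 (Alice) has no edge into A1. Fixed point.
6 ∈ A1, so Alice can force the target.

Alice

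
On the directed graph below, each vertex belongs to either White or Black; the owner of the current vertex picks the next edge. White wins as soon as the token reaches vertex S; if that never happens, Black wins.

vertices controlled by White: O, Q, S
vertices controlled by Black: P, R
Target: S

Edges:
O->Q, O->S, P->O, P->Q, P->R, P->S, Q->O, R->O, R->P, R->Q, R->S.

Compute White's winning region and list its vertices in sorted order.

A0 = {S}
A1: add {O} — O (White) has O→S.
A2: add {Q} — Q (White) has Q→O.
A3 = A2; e.g. P (Black) can still go to R. Fixed point.
White's winning region = {O, Q, S}.

O, Q, S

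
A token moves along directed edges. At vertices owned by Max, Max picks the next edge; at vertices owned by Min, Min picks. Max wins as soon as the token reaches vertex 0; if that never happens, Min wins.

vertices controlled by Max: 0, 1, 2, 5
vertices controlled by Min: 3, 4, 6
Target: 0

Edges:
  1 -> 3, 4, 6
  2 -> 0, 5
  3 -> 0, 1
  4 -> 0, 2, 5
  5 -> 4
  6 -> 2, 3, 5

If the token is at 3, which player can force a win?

A0 = {0}
A1: add {2} — 2 (Max) has 2→0.
A2 = A1; e.g. 1 (Max) has no edge into A1. Fixed point.
3 never enters the attractor, so Min can avoid the target forever.

Min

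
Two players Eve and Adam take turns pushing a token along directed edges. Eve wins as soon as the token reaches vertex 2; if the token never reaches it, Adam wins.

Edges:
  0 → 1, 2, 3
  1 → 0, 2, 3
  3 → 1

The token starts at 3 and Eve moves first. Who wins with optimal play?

Track states (vertex, player-to-move).
A0 = {(2,Eve), (2,Adam)}
A1: add {(0,Eve), (1,Eve)}.
A2: add {(3,Adam)}.
A3 = A2; e.g. (0,Adam) stays out. (3,Eve) never enters ⇒ Adam avoids the target.

Adam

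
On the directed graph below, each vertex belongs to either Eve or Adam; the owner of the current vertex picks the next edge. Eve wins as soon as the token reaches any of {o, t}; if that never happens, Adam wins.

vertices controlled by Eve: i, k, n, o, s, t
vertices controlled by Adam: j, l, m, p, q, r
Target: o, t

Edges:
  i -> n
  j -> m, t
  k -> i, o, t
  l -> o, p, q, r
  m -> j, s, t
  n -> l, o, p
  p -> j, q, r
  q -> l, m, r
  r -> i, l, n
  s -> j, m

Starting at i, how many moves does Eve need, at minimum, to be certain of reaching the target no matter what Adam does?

2

A0 = {o, t}
A1: add {k, n} — k (Eve) has k→o; n (Eve) has n→o.
A2: add {i} — i (Eve) has i→n.
A3 = A2; e.g. j (Adam) can still go to m. Fixed point.
i enters the attractor at level 2, so Eve can force the target in 2 moves from there.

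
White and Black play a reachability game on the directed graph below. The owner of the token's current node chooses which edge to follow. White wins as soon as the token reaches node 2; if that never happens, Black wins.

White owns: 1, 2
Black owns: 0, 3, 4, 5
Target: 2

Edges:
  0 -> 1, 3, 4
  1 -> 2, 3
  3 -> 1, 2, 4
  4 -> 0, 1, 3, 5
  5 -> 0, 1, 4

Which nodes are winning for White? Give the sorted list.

A0 = {2}
A1: add {1} — 1 (White) has 1→2.
A2 = A1; e.g. 0 (Black) can still go to 3. Fixed point.
White's winning region = {1, 2}.

1, 2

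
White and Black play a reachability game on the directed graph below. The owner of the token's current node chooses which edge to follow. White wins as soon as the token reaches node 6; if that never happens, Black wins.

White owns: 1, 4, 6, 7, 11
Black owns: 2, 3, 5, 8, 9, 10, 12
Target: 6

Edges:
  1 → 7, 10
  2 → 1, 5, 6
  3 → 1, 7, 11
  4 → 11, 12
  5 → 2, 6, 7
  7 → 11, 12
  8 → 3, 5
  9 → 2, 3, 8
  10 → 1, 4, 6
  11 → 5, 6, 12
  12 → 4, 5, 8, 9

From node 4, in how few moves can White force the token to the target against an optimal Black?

A0 = {6}
A1: add {11} — 11 (White) has 11→6.
A2: add {4, 7} — 4 (White) has 4→11; 7 (White) has 7→11.
4 enters the attractor at level 2, so White can force the target in 2 moves from there.

2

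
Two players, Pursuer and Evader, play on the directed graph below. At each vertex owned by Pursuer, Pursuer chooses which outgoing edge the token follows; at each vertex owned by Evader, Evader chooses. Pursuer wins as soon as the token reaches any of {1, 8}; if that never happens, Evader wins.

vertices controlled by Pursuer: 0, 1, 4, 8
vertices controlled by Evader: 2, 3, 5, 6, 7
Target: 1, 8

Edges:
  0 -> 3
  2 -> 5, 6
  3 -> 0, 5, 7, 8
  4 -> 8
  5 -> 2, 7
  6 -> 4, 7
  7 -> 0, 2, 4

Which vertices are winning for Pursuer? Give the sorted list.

A0 = {1, 8}
A1: add {4} — 4 (Pursuer) has 4→8.
A2 = A1; e.g. 0 (Pursuer) has no edge into A1. Fixed point.
Pursuer's winning region = {1, 4, 8}.

1, 4, 8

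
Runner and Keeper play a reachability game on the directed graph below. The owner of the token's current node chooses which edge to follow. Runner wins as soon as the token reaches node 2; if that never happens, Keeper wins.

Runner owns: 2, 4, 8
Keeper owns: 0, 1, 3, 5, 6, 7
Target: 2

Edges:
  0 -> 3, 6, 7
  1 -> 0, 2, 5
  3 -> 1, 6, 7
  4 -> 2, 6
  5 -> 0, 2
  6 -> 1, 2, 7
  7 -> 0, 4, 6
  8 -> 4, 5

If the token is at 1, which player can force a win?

A0 = {2}
A1: add {4} — 4 (Runner) has 4→2.
A2: add {8} — 8 (Runner) has 8→4.
A3 = A2; e.g. 0 (Keeper) can still go to 3. Fixed point.
1 never enters the attractor, so Keeper can avoid the target forever.

Keeper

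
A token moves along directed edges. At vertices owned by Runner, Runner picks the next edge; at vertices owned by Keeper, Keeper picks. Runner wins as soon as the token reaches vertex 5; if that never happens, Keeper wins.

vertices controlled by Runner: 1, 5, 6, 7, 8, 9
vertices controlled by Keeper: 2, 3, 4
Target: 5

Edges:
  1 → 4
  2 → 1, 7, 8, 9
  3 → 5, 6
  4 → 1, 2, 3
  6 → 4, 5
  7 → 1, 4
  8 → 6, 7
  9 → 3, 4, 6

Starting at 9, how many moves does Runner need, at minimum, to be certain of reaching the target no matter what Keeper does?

A0 = {5}
A1: add {6} — 6 (Runner) has 6→5.
A2: add {3, 8, 9} — 3 (Keeper): all of {5, 6} already in; 8 (Runner) has 8→6; 9 (Runner) has 9→6.
A3 = A2; e.g. 1 (Runner) has no edge into A2. Fixed point.
9 enters the attractor at level 2, so Runner can force the target in 2 moves from there.

2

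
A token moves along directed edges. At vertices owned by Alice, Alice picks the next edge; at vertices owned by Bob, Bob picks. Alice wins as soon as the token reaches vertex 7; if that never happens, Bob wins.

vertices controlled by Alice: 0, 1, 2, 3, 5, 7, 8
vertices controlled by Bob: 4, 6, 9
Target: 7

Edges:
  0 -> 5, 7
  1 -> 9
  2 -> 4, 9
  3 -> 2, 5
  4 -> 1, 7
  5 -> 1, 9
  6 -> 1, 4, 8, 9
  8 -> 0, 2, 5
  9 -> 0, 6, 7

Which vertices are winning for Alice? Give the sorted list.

A0 = {7}
A1: add {0} — 0 (Alice) has 0→7.
A2: add {8} — 8 (Alice) has 8→0.
A3 = A2; e.g. 1 (Alice) has no edge into A2. Fixed point.
Alice's winning region = {0, 7, 8}.

0, 7, 8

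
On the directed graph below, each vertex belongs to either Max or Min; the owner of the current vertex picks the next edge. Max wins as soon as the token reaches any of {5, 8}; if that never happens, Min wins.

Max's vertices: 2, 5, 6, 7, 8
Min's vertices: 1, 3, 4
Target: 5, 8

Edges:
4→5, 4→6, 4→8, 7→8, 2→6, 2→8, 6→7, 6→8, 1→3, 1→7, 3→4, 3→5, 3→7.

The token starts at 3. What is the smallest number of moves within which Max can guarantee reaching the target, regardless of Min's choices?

3

A0 = {5, 8}
A1: add {2, 6, 7} — 2 (Max) has 2→8; 6 (Max) has 6→8; 7 (Max) has 7→8.
A2: add {4} — 4 (Min): all of {5, 6, 8} already in.
A3: add {3} — 3 (Min): all of {4, 5, 7} already in.
3 enters the attractor at level 3, so Max can force the target in 3 moves from there.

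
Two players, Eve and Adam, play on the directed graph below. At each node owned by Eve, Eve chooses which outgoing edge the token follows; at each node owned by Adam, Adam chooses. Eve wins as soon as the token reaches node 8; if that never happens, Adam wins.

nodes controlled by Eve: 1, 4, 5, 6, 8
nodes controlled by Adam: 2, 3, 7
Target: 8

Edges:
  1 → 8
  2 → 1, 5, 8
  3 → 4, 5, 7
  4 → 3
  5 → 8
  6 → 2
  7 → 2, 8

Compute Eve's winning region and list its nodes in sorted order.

1, 2, 5, 6, 7, 8

A0 = {8}
A1: add {1, 5} — 1 (Eve) has 1→8; 5 (Eve) has 5→8.
A2: add {2} — 2 (Adam): all of {1, 5, 8} already in.
A3: add {6, 7} — 6 (Eve) has 6→2; 7 (Adam): all of {2, 8} already in.
A4 = A3; e.g. 3 (Adam) can still go to 4. Fixed point.
Eve's winning region = {1, 2, 5, 6, 7, 8}.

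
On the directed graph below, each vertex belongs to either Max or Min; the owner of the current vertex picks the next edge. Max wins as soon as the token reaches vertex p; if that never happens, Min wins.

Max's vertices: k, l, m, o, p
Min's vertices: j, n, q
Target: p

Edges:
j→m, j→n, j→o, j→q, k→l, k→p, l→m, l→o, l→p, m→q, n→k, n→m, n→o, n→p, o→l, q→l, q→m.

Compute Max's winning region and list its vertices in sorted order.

k, l, o, p

A0 = {p}
A1: add {k, l} — k (Max) has k→p; l (Max) has l→p.
A2: add {o} — o (Max) has o→l.
A3 = A2; e.g. j (Min) can still go to m. Fixed point.
Max's winning region = {k, l, o, p}.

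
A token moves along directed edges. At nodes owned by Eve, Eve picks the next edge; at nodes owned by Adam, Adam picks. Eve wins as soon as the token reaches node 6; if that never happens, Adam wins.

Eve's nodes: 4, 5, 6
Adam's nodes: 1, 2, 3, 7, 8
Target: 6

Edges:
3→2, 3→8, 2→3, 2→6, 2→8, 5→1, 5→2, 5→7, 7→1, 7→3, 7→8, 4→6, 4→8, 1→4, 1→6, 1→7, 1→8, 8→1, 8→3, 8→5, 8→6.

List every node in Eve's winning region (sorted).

4, 6

A0 = {6}
A1: add {4} — 4 (Eve) has 4→6.
A2 = A1; e.g. 1 (Adam) can still go to 7. Fixed point.
Eve's winning region = {4, 6}.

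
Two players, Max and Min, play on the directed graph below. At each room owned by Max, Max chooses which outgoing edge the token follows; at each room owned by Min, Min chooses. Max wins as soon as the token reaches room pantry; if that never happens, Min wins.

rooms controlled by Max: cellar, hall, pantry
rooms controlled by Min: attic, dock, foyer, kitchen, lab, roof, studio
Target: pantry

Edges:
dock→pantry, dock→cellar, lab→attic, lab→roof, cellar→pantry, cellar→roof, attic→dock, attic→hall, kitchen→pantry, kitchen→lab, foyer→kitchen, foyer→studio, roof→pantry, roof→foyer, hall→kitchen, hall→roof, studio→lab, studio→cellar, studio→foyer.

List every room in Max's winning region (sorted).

cellar, dock, pantry

A0 = {pantry}
A1: add {cellar} — cellar (Max) has cellar→pantry.
A2: add {dock} — dock (Min): all of {pantry, cellar} already in.
A3 = A2; e.g. lab (Min) can still go to attic. Fixed point.
Max's winning region = {cellar, dock, pantry}.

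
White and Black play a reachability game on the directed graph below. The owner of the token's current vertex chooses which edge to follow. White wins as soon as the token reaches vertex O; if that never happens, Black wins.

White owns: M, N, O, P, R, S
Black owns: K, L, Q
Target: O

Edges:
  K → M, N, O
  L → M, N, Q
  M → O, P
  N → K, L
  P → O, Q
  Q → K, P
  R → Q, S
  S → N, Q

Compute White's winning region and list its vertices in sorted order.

A0 = {O}
A1: add {M, P} — M (White) has M→O; P (White) has P→O.
A2 = A1; e.g. K (Black) can still go to N. Fixed point.
White's winning region = {M, O, P}.

M, O, P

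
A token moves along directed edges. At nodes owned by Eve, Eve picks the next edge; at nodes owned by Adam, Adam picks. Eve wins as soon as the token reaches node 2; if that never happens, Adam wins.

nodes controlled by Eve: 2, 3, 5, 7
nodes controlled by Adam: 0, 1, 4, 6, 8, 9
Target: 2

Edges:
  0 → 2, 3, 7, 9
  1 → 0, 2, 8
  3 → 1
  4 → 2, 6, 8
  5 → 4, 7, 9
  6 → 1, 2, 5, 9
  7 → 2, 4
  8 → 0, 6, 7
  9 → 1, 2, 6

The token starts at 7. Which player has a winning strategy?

Eve

A0 = {2}
A1: add {7} — 7 (Eve) has 7→2.
7 ∈ A1, so Eve can force the target.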